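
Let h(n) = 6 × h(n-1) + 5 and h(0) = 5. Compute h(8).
Computing step by step:
h(0) = 5
h(1) = 6 × 5 + 5 = 35
h(2) = 6 × 35 + 5 = 215
h(3) = 6 × 215 + 5 = 1295
h(4) = 6 × 1295 + 5 = 7775
h(5) = 6 × 7775 + 5 = 46655
h(6) = 6 × 46655 + 5 = 279935
h(7) = 6 × 279935 + 5 = 1679615
h(8) = 6 × 1679615 + 5 = 10077695

10077695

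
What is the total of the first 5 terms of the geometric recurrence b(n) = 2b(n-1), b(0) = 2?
Computing the sequence terms: 2, 4, 8, 16, 32
Adding these values together:

62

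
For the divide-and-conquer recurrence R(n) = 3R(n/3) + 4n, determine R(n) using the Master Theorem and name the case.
Master Theorem template: R(n) = a·R(n/b) + f(n).
Here: a=3, b=3, f(n)=4n
Compute log_b(a) = log_3(3) = 1.
f(n) = 4n = Θ(n). Case 2: R(n) = Θ(n log n).

Case 2: R(n) = Θ(n log n)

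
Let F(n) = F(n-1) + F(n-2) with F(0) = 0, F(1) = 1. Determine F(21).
Computing the sequence terms:
0, 1, 1, 2, 3, 5, 8, 13, 21, 34, 55, 89, 144, 233, 377, 610, 987, 1597, 2584, 4181, 6765, 10946

10946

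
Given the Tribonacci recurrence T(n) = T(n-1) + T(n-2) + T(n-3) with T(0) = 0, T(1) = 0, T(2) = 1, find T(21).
Computing the sequence terms:
0, 0, 1, 1, 2, 4, 7, 13, 24, 44, 81, 149, 274, 504, 927, 1705, 3136, 5768, 10609, 19513, 35890, 66012

66012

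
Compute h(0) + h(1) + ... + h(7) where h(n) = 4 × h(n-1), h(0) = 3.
Computing the sequence terms: 3, 12, 48, 192, 768, 3072, 12288, 49152
Adding these values together:

65535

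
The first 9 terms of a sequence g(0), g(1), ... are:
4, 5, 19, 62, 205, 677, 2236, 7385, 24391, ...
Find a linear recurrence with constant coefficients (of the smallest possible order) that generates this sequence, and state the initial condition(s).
Look for the lowest-order linear relation among consecutive terms.
Observation: g(n) - 3·g(n-1) - (1)·g(n-2) = 0 holds for the shown terms, and no order-1 relation g(n) = α·g(n-1) + β fits.
Check at n=3: 3·19 + (1)·5 = 62. ✓

g(n) = 3g(n-1) + g(n-2), g(0) = 4, g(1) = 5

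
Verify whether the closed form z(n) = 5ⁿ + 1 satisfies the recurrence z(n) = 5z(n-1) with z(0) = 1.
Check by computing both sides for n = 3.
From the recurrence with z(0) = 1:
  z(0) = 1, z(1) = 5, z(2) = 25, z(3) = 125
  so the recurrence gives z(3) = 125.
From the proposed closed form z(n) = 5ⁿ + 1:
  z(3) = 126.
The recurrence gives 125 but the closed form gives 126, so the closed form does not satisfy the recurrence.

No, the closed form is incorrect.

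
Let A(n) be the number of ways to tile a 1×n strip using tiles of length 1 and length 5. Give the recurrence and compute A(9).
Condition on the last tile: it has length 1 (leaving a 1×(n-1) strip) or length 5 (leaving a 1×(n-5) strip), so A(n) = A(n-1) + A(n-5) (order-5 linear recurrence).
For 0 ≤ i < 5 only unit tiles fit, so A(i) = 1.
Iterating the recurrence: A(5) = 2, A(6) = 3, A(7) = 4, A(8) = 5, A(9) = 6.

A(n) = A(n-1) + A(n-5), with A(i) = 1 for 0 ≤ i < 5; A(9) = 6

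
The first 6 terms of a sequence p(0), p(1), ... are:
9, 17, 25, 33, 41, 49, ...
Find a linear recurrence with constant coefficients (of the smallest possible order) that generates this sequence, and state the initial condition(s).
Look for the lowest-order linear relation among consecutive terms.
Observation: consecutive differences are constant (= 8).
Check at n=2: 1·17 + 8 = 25. ✓

p(n) = p(n-1) + 8, p(0) = 9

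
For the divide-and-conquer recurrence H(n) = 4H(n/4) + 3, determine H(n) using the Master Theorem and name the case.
Master Theorem template: H(n) = a·H(n/b) + f(n).
Here: a=4, b=4, f(n)=3
Compute log_b(a) = log_4(4) = 1.
f(n) = 3 = O(n^(1-ε)) with ε = 1. Case 1: H(n) = Θ(n^log_b(a)) = Θ(n).

Case 1: H(n) = Θ(n)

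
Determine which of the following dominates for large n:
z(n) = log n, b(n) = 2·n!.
Comparing growth rates:
Growth-rate hierarchy: log n ≺ any polynomial ≺ any exponential cⁿ (c>1) ≺ n! ≺ nⁿ.
factorial dominates logarithmic asymptotically.

b(n) grows faster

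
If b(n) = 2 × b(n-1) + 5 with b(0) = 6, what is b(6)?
Computing step by step:
b(0) = 6
b(1) = 2 × 6 + 5 = 17
b(2) = 2 × 17 + 5 = 39
b(3) = 2 × 39 + 5 = 83
b(4) = 2 × 83 + 5 = 171
b(5) = 2 × 171 + 5 = 347
b(6) = 2 × 347 + 5 = 699

699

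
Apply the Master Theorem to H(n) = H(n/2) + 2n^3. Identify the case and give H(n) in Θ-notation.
Master Theorem template: H(n) = a·H(n/b) + f(n).
Here: a=1, b=2, f(n)=2n^3
Compute log_b(a) = log_2(1) = 0.
f(n) = 2n^3 = Ω(n^(0+ε)) with ε = 3, and the regularity condition holds (a·f(n/b) = (a/b^3)·f(n) with a/b^3 = 2^-3 < 1). Case 3: H(n) = Θ(f(n)) = Θ(n^3).

Case 3: H(n) = Θ(n^3)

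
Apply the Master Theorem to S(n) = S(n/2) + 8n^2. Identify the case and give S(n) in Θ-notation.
Master Theorem template: S(n) = a·S(n/b) + f(n).
Here: a=1, b=2, f(n)=8n^2
Compute log_b(a) = log_2(1) = 0.
f(n) = 8n^2 = Ω(n^(0+ε)) with ε = 2, and the regularity condition holds (a·f(n/b) = (a/b^2)·f(n) with a/b^2 = 2^-2 < 1). Case 3: S(n) = Θ(f(n)) = Θ(n^2).

Case 3: S(n) = Θ(n^2)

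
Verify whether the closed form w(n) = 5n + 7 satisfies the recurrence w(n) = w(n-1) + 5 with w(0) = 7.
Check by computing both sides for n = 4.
From the recurrence with w(0) = 7:
  w(0) = 7, w(1) = 12, w(2) = 17, w(3) = 22, w(4) = 27
  so the recurrence gives w(4) = 27.
From the proposed closed form w(n) = 5n + 7:
  w(4) = 27.
Both sides give 27 at n = 4, and the initial condition(s) match, so the closed form is consistent.

Yes, the closed form is correct.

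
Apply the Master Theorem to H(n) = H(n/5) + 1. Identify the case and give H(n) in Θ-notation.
Master Theorem template: H(n) = a·H(n/b) + f(n).
Here: a=1, b=5, f(n)=1
Compute log_b(a) = log_5(1) = 0.
f(n) = 1 = Θ(1). Case 2: H(n) = Θ(log n).

Case 2: H(n) = Θ(log n)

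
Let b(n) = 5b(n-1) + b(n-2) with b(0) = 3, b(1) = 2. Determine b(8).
Computing the sequence terms:
3, 2, 13, 67, 348, 1807, 9383, 48722, 252993

252993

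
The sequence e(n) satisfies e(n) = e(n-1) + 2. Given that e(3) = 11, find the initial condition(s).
e(3) = e(0) + 3·2, so e(0) = 11 - 6 = 5.

e(0) = 5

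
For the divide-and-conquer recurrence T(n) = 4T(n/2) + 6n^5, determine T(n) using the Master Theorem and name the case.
Master Theorem template: T(n) = a·T(n/b) + f(n).
Here: a=4, b=2, f(n)=6n^5
Compute log_b(a) = log_2(4) = 2.
f(n) = 6n^5 = Ω(n^(2+ε)) with ε = 3, and the regularity condition holds (a·f(n/b) = (a/b^5)·f(n) with a/b^5 = 2^-3 < 1). Case 3: T(n) = Θ(f(n)) = Θ(n^5).

Case 3: T(n) = Θ(n^5)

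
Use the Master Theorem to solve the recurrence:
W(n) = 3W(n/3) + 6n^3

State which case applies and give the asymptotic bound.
Master Theorem template: W(n) = a·W(n/b) + f(n).
Here: a=3, b=3, f(n)=6n^3
Compute log_b(a) = log_3(3) = 1.
f(n) = 6n^3 = Ω(n^(1+ε)) with ε = 2, and the regularity condition holds (a·f(n/b) = (a/b^3)·f(n) with a/b^3 = 3^-2 < 1). Case 3: W(n) = Θ(f(n)) = Θ(n^3).

Case 3: W(n) = Θ(n^3)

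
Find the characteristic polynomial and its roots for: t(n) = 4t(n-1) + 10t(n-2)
Substitute t(n) = rⁿ and divide through by rⁿ⁻²: r² - 4r - 10 = 0
Discriminant: 4² + 4·10 = 56, not a perfect square, so by the quadratic formula r = (4 ± √56)/2.
General solution: t(n) = A·r₁ⁿ + B·r₂ⁿ where r₁,r₂ = (4 ± √56)/2

Characteristic: r² - 4r - 10 = 0, Roots: r = (4 ± √56)/2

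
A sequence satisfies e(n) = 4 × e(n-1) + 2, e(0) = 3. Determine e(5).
Computing step by step:
e(0) = 3
e(1) = 4 × 3 + 2 = 14
e(2) = 4 × 14 + 2 = 58
e(3) = 4 × 58 + 2 = 234
e(4) = 4 × 234 + 2 = 938
e(5) = 4 × 938 + 2 = 3754

3754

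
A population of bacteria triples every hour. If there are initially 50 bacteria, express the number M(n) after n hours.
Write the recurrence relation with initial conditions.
Each hour multiplies the count by 3, so the count after n hours depends only on the count after n-1 hours: M(n) = 3 × M(n-1). The starting count gives M(0) = 50.
Unrolling n times gives the closed form M(n) = 50 × 3ⁿ.

M(n) = 3 × M(n-1), M(0) = 50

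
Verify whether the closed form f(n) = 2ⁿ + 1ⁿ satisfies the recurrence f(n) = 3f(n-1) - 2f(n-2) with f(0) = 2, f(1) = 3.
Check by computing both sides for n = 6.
From the recurrence with f(0) = 2, f(1) = 3:
  f(0) = 2, f(1) = 3, f(2) = 5, f(3) = 9, f(4) = 17, f(5) = 33, f(6) = 65
  so the recurrence gives f(6) = 65.
From the proposed closed form f(n) = 2ⁿ + 1ⁿ:
  f(6) = 65.
Both sides give 65 at n = 6, and the initial condition(s) match, so the closed form is consistent.

Yes, the closed form is correct.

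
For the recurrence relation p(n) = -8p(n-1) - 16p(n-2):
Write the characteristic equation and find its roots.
Substitute p(n) = rⁿ and divide through by rⁿ⁻²: r² + 8r + 16 = 0
Factor: (r + 4)² = 0, so r = -4 (double root).
General solution: p(n) = (A + Bn)·(-4)ⁿ

Characteristic: r² + 8r + 16 = 0, Roots: r = -4 (double root)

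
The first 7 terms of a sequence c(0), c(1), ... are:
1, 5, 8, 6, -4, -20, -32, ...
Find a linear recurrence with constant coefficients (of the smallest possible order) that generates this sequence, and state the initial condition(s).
Look for the lowest-order linear relation among consecutive terms.
Observation: c(n) - 2·c(n-1) - (-2)·c(n-2) = 0 holds for the shown terms, and no order-1 relation c(n) = α·c(n-1) + β fits.
Check at n=3: 2·8 + (-2)·5 = 6. ✓

c(n) = 2c(n-1) - 2c(n-2), c(0) = 1, c(1) = 5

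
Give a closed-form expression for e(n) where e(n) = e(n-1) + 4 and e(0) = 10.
Recurrence: e(n) = e(n-1) + 4, initial: e(0) = 10.
Each step adds 4, so e(n) = e(0) + 4n = 4n + 10.

e(n) = 4n + 10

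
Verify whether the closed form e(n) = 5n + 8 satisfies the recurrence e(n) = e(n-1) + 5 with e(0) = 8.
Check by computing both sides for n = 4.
From the recurrence with e(0) = 8:
  e(0) = 8, e(1) = 13, e(2) = 18, e(3) = 23, e(4) = 28
  so the recurrence gives e(4) = 28.
From the proposed closed form e(n) = 5n + 8:
  e(4) = 28.
Both sides give 28 at n = 4, and the initial condition(s) match, so the closed form is consistent.

Yes, the closed form is correct.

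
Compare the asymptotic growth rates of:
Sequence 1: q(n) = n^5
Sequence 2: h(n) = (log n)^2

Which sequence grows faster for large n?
Comparing growth rates:
Growth-rate hierarchy: log n ≺ any polynomial ≺ any exponential cⁿ (c>1) ≺ n! ≺ nⁿ.
polynomial degree 5 dominates polylogarithmic (log n)^2 asymptotically.

q(n) grows faster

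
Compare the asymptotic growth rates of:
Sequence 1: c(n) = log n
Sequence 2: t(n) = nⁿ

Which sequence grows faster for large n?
Comparing growth rates:
Growth-rate hierarchy: log n ≺ any polynomial ≺ any exponential cⁿ (c>1) ≺ n! ≺ nⁿ.
super-exponential nⁿ dominates logarithmic asymptotically.

t(n) grows faster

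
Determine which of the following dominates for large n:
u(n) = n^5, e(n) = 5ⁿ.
Comparing growth rates:
Growth-rate hierarchy: log n ≺ any polynomial ≺ any exponential cⁿ (c>1) ≺ n! ≺ nⁿ.
exponential base 5 dominates polynomial degree 5 asymptotically.

e(n) grows faster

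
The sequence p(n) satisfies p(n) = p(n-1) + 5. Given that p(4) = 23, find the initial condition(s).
p(4) = p(0) + 4·5, so p(0) = 23 - 20 = 3.

p(0) = 3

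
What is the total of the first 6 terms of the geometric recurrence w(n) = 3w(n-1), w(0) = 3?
Computing the sequence terms: 3, 9, 27, 81, 243, 729
Adding these values together:

1092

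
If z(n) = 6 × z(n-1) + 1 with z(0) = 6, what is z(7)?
Computing step by step:
z(0) = 6
z(1) = 6 × 6 + 1 = 37
z(2) = 6 × 37 + 1 = 223
z(3) = 6 × 223 + 1 = 1339
z(4) = 6 × 1339 + 1 = 8035
z(5) = 6 × 8035 + 1 = 48211
z(6) = 6 × 48211 + 1 = 289267
z(7) = 6 × 289267 + 1 = 1735603

1735603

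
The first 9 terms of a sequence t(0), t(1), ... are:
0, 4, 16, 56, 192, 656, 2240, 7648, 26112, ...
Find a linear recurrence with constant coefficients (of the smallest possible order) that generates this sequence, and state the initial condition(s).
Look for the lowest-order linear relation among consecutive terms.
Observation: t(n) - 4·t(n-1) - (-2)·t(n-2) = 0 holds for the shown terms, and no order-1 relation t(n) = α·t(n-1) + β fits.
Check at n=3: 4·16 + (-2)·4 = 56. ✓

t(n) = 4t(n-1) - 2t(n-2), t(0) = 0, t(1) = 4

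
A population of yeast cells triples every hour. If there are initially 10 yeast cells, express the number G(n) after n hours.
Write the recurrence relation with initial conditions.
Each hour multiplies the count by 3, so the count after n hours depends only on the count after n-1 hours: G(n) = 3 × G(n-1). The starting count gives G(0) = 10.
Unrolling n times gives the closed form G(n) = 10 × 3ⁿ.

G(n) = 3 × G(n-1), G(0) = 10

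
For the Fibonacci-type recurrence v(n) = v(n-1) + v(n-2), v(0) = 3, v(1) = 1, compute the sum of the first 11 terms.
Computing the sequence terms: 3, 1, 4, 5, 9, 14, 23, 37, 60, 97, 157
Adding these values together:

410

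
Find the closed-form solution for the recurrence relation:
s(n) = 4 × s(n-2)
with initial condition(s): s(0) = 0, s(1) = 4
Recurrence: s(n) = 4 × s(n-2), initial: s(0) = 0, s(1) = 4.
Characteristic equation: r² - 4 = 0, which factors as (r - 2)(r + 2) = 0, so r = 2, -2. General solution s(n) = A·2ⁿ + B·(-2)ⁿ. From s(0) = 0: A + B = 0. From s(1) = 4: 2A - 2B = 4. Solving gives A = 1, B = -1.

s(n) = 2ⁿ - (-2)ⁿ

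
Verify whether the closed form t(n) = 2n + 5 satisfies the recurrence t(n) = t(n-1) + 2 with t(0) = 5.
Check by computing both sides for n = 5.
From the recurrence with t(0) = 5:
  t(0) = 5, t(1) = 7, t(2) = 9, t(3) = 11, t(4) = 13, t(5) = 15
  so the recurrence gives t(5) = 15.
From the proposed closed form t(n) = 2n + 5:
  t(5) = 15.
Both sides give 15 at n = 5, and the initial condition(s) match, so the closed form is consistent.

Yes, the closed form is correct.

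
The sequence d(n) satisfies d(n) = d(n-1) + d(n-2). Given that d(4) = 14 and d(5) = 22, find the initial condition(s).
Work backwards using d(k) = d(k+2) - d(k+1):
d(3) = d(5) - d(4) = 22 - 14 = 8
d(2) = d(4) - d(3) = 14 - 8 = 6
d(1) = d(3) - d(2) = 8 - 6 = 2
d(0) = d(2) - d(1) = 6 - 2 = 4

d(0) = 4, d(1) = 2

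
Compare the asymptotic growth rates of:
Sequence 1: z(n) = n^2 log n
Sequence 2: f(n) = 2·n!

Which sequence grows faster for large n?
Comparing growth rates:
Growth-rate hierarchy: log n ≺ any polynomial ≺ any exponential cⁿ (c>1) ≺ n! ≺ nⁿ.
factorial dominates polynomial degree 2 (with log factor) asymptotically.

f(n) grows faster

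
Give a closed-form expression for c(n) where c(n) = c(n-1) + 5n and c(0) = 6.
Recurrence: c(n) = c(n-1) + 5n, initial: c(0) = 6.
Telescoping: c(n) = c(0) + 5·Σᵢ₌₁ⁿ i = 6 + 5·n(n+1)/2.

c(n) = 5·n(n+1)/2 + 6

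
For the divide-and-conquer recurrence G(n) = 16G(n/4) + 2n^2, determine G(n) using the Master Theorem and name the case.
Master Theorem template: G(n) = a·G(n/b) + f(n).
Here: a=16, b=4, f(n)=2n^2
Compute log_b(a) = log_4(16) = 2.
f(n) = 2n^2 = Θ(n^2). Case 2: G(n) = Θ(n^2 log n).

Case 2: G(n) = Θ(n^2 log n)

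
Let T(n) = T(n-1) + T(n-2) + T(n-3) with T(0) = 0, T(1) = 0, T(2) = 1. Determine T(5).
Computing the sequence terms:
0, 0, 1, 1, 2, 4

4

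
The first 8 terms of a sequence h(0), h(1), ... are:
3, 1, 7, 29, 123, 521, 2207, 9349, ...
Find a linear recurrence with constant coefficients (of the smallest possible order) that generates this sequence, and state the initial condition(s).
Look for the lowest-order linear relation among consecutive terms.
Observation: h(n) - 4·h(n-1) - (1)·h(n-2) = 0 holds for the shown terms, and no order-1 relation h(n) = α·h(n-1) + β fits.
Check at n=3: 4·7 + (1)·1 = 29. ✓

h(n) = 4h(n-1) + h(n-2), h(0) = 3, h(1) = 1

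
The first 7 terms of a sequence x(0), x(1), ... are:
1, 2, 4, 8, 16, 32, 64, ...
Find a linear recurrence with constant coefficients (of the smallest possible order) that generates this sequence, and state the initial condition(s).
Look for the lowest-order linear relation among consecutive terms.
Observation: each term is 2× the previous.
Check at n=2: 2·2 = 4. ✓

x(n) = 2 × x(n-1), x(0) = 1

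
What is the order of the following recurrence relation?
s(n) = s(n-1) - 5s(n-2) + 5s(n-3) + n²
The order is the largest lag k for which s(n-k) appears. Here the deepest term is s(n-3) (the n² term is non-homogeneous and does not affect the order), so the order is 3.

Order 3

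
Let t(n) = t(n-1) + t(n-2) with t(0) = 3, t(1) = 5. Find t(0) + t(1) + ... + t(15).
Computing the sequence terms: 3, 5, 8, 13, 21, 34, 55, 89, 144, 233, 377, 610, 987, 1597, 2584, 4181
Adding these values together:

10941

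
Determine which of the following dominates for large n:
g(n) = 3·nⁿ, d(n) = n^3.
Comparing growth rates:
Growth-rate hierarchy: log n ≺ any polynomial ≺ any exponential cⁿ (c>1) ≺ n! ≺ nⁿ.
super-exponential nⁿ dominates polynomial degree 3 asymptotically.

g(n) grows faster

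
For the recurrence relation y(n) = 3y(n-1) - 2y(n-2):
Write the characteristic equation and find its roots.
Substitute y(n) = rⁿ and divide through by rⁿ⁻²: r² - 3r + 2 = 0
Factor: (r - 2)(r - 1) = 0, so r = 2, 1.
General solution: y(n) = A·2ⁿ + B·1ⁿ

Characteristic: r² - 3r + 2 = 0, Roots: r = 2, 1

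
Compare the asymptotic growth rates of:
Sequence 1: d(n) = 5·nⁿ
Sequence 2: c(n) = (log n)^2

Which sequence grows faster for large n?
Comparing growth rates:
Growth-rate hierarchy: log n ≺ any polynomial ≺ any exponential cⁿ (c>1) ≺ n! ≺ nⁿ.
super-exponential nⁿ dominates polylogarithmic (log n)^2 asymptotically.

d(n) grows faster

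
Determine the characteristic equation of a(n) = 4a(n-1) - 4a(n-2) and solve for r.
Substitute a(n) = rⁿ and divide through by rⁿ⁻²: r² - 4r + 4 = 0
Factor: (r - 2)² = 0, so r = 2 (double root).
General solution: a(n) = (A + Bn)·2ⁿ

Characteristic: r² - 4r + 4 = 0, Roots: r = 2 (double root)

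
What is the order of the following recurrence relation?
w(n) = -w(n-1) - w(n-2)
The order is the largest lag k for which w(n-k) appears. Here the deepest term is w(n-2), so the order is 2.

Order 2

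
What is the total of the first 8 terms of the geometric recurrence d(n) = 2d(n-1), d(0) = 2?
Computing the sequence terms: 2, 4, 8, 16, 32, 64, 128, 256
Adding these values together:

510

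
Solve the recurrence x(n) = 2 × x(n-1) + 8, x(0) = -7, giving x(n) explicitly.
Recurrence: x(n) = 2 × x(n-1) + 8, initial: x(0) = -7.
Try x(n) = A·2ⁿ + C. Substituting: A·2ⁿ + C = 2(A·2ⁿ⁻¹ + C) + 8 = A·2ⁿ + 2C + 8, so C = 2C + 8, giving C = -8. Then x(0) = A - 8 = -7 gives A = 1.

x(n) = 2ⁿ - 8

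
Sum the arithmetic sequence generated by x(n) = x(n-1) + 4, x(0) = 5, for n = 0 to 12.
Computing the sequence terms: 5, 9, 13, 17, 21, 25, 29, 33, 37, 41, 45, 49, 53
Adding these values together:

377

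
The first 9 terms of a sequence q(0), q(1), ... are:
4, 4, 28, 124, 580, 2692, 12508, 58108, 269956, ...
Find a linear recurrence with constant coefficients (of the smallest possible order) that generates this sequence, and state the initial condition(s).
Look for the lowest-order linear relation among consecutive terms.
Observation: q(n) - 4·q(n-1) - (3)·q(n-2) = 0 holds for the shown terms, and no order-1 relation q(n) = α·q(n-1) + β fits.
Check at n=3: 4·28 + (3)·4 = 124. ✓

q(n) = 4q(n-1) + 3q(n-2), q(0) = 4, q(1) = 4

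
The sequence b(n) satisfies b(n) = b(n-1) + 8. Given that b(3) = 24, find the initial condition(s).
b(3) = b(0) + 3·8, so b(0) = 24 - 24 = 0.

b(0) = 0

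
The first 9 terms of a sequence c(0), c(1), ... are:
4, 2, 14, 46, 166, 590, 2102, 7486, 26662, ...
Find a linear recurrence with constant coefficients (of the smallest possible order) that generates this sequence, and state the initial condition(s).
Look for the lowest-order linear relation among consecutive terms.
Observation: c(n) - 3·c(n-1) - (2)·c(n-2) = 0 holds for the shown terms, and no order-1 relation c(n) = α·c(n-1) + β fits.
Check at n=3: 3·14 + (2)·2 = 46. ✓

c(n) = 3c(n-1) + 2c(n-2), c(0) = 4, c(1) = 2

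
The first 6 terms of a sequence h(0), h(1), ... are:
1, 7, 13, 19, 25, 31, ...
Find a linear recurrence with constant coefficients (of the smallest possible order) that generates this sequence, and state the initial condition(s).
Look for the lowest-order linear relation among consecutive terms.
Observation: consecutive differences are constant (= 6).
Check at n=2: 1·7 + 6 = 13. ✓

h(n) = h(n-1) + 6, h(0) = 1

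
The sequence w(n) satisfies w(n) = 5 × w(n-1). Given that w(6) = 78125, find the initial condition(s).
In general w(n) = 5ⁿ · w(0). At n = 6: w(0) = w(6) / 5^6 = 78125 / 15625 = 5.

w(0) = 5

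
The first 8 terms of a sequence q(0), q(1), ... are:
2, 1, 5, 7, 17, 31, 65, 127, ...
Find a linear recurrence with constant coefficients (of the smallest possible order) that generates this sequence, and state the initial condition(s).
Look for the lowest-order linear relation among consecutive terms.
Observation: q(n) - 1·q(n-1) - (2)·q(n-2) = 0 holds for the shown terms, and no order-1 relation q(n) = α·q(n-1) + β fits.
Check at n=3: 1·5 + (2)·1 = 7. ✓

q(n) = q(n-1) + 2q(n-2), q(0) = 2, q(1) = 1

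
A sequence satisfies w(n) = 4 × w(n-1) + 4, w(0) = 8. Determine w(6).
Computing step by step:
w(0) = 8
w(1) = 4 × 8 + 4 = 36
w(2) = 4 × 36 + 4 = 148
w(3) = 4 × 148 + 4 = 596
w(4) = 4 × 596 + 4 = 2388
w(5) = 4 × 2388 + 4 = 9556
w(6) = 4 × 9556 + 4 = 38228

38228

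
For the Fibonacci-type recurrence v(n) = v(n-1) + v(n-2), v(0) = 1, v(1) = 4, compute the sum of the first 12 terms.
Computing the sequence terms: 1, 4, 5, 9, 14, 23, 37, 60, 97, 157, 254, 411
Adding these values together:

1072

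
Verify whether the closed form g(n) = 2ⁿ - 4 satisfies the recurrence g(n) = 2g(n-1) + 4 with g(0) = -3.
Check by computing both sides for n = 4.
From the recurrence with g(0) = -3:
  g(0) = -3, g(1) = -2, g(2) = 0, g(3) = 4, g(4) = 12
  so the recurrence gives g(4) = 12.
From the proposed closed form g(n) = 2ⁿ - 4:
  g(4) = 12.
Both sides give 12 at n = 4, and the initial condition(s) match, so the closed form is consistent.

Yes, the closed form is correct.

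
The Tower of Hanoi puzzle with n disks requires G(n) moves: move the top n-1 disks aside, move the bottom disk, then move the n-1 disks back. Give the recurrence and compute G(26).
Moving n disks = move the top n-1 disks aside (G(n-1) moves) + move the largest disk (1 move) + move the n-1 disks back on top (G(n-1) moves), so G(n) = 2G(n-1) + 1, with G(1) = 1 (a single disk takes one move).
First terms: 1, 3, 7, 15, 31, 63, … — each is one less than a power of 2. Indeed G(n) + 1 = 2(G(n-1) + 1) with G(1) + 1 = 2, so G(n) + 1 = 2ⁿ and G(n) = 2ⁿ - 1.
Hence G(26) = 2^26 - 1 = 67108864 - 1 = 67108863.

G(n) = 2G(n-1) + 1, G(1) = 1; G(26) = 67108863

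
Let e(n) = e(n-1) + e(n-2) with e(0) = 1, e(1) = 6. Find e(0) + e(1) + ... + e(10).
Computing the sequence terms: 1, 6, 7, 13, 20, 33, 53, 86, 139, 225, 364
Adding these values together:

947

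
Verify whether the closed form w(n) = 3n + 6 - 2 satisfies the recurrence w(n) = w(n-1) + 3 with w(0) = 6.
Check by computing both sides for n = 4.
From the recurrence with w(0) = 6:
  w(0) = 6, w(1) = 9, w(2) = 12, w(3) = 15, w(4) = 18
  so the recurrence gives w(4) = 18.
From the proposed closed form w(n) = 3n + 6 - 2:
  w(4) = 16.
The recurrence gives 18 but the closed form gives 16, so the closed form does not satisfy the recurrence.

No, the closed form is incorrect.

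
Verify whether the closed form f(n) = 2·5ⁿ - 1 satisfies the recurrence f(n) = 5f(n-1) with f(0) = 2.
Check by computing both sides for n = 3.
From the recurrence with f(0) = 2:
  f(0) = 2, f(1) = 10, f(2) = 50, f(3) = 250
  so the recurrence gives f(3) = 250.
From the proposed closed form f(n) = 2·5ⁿ - 1:
  f(3) = 249.
The recurrence gives 250 but the closed form gives 249, so the closed form does not satisfy the recurrence.

No, the closed form is incorrect.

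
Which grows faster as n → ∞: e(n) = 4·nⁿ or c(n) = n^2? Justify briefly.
Comparing growth rates:
Growth-rate hierarchy: log n ≺ any polynomial ≺ any exponential cⁿ (c>1) ≺ n! ≺ nⁿ.
super-exponential nⁿ dominates polynomial degree 2 asymptotically.

e(n) grows faster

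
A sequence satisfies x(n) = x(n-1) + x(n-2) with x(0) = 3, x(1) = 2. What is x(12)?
Computing the sequence terms:
3, 2, 5, 7, 12, 19, 31, 50, 81, 131, 212, 343, 555

555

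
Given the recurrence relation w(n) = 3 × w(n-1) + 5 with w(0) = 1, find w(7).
Computing step by step:
w(0) = 1
w(1) = 3 × 1 + 5 = 8
w(2) = 3 × 8 + 5 = 29
w(3) = 3 × 29 + 5 = 92
w(4) = 3 × 92 + 5 = 281
w(5) = 3 × 281 + 5 = 848
w(6) = 3 × 848 + 5 = 2549
w(7) = 3 × 2549 + 5 = 7652

7652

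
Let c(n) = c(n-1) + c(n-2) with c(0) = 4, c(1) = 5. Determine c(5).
Computing the sequence terms:
4, 5, 9, 14, 23, 37

37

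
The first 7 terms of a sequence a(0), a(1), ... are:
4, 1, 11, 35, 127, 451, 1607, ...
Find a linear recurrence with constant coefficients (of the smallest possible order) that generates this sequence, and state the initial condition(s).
Look for the lowest-order linear relation among consecutive terms.
Observation: a(n) - 3·a(n-1) - (2)·a(n-2) = 0 holds for the shown terms, and no order-1 relation a(n) = α·a(n-1) + β fits.
Check at n=3: 3·11 + (2)·1 = 35. ✓

a(n) = 3a(n-1) + 2a(n-2), a(0) = 4, a(1) = 1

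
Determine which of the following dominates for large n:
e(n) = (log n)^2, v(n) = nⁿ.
Comparing growth rates:
Growth-rate hierarchy: log n ≺ any polynomial ≺ any exponential cⁿ (c>1) ≺ n! ≺ nⁿ.
super-exponential nⁿ dominates polylogarithmic (log n)^2 asymptotically.

v(n) grows faster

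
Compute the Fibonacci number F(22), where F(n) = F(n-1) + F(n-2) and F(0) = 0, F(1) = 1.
Computing the sequence terms:
0, 1, 1, 2, 3, 5, 8, 13, 21, 34, 55, 89, 144, 233, 377, 610, 987, 1597, 2584, 4181, 6765, 10946, 17711

17711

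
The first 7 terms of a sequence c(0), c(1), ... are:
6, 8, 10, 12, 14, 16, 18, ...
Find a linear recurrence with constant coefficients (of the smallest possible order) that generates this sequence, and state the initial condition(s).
Look for the lowest-order linear relation among consecutive terms.
Observation: consecutive differences are constant (= 2).
Check at n=2: 1·8 + 2 = 10. ✓

c(n) = c(n-1) + 2, c(0) = 6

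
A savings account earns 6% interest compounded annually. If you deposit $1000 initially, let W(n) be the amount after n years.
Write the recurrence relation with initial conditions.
Each year the balance grows by 6%, i.e. is multiplied by 1 + 6/100 = 1.06, so W(n) = 1.06 × W(n-1). The initial deposit gives W(0) = 1000.
Unrolling gives the closed form W(n) = 1000 × (1.06)ⁿ.

W(n) = 1.06 × W(n-1), W(0) = 1000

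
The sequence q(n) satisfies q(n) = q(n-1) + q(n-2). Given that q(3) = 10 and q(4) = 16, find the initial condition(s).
Work backwards using q(k) = q(k+2) - q(k+1):
q(2) = q(4) - q(3) = 16 - 10 = 6
q(1) = q(3) - q(2) = 10 - 6 = 4
q(0) = q(2) - q(1) = 6 - 4 = 2

q(0) = 2, q(1) = 4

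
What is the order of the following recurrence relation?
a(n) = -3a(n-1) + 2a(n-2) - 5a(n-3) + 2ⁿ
The order is the largest lag k for which a(n-k) appears. Here the deepest term is a(n-3) (the 2ⁿ term is non-homogeneous and does not affect the order), so the order is 3.

Order 3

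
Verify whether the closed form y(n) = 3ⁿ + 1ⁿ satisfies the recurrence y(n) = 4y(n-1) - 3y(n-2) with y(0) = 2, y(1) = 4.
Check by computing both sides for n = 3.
From the recurrence with y(0) = 2, y(1) = 4:
  y(0) = 2, y(1) = 4, y(2) = 10, y(3) = 28
  so the recurrence gives y(3) = 28.
From the proposed closed form y(n) = 3ⁿ + 1ⁿ:
  y(3) = 28.
Both sides give 28 at n = 3, and the initial condition(s) match, so the closed form is consistent.

Yes, the closed form is correct.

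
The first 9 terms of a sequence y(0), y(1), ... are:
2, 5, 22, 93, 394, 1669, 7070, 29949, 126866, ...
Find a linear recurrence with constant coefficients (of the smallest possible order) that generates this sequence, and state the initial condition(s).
Look for the lowest-order linear relation among consecutive terms.
Observation: y(n) - 4·y(n-1) - (1)·y(n-2) = 0 holds for the shown terms, and no order-1 relation y(n) = α·y(n-1) + β fits.
Check at n=3: 4·22 + (1)·5 = 93. ✓

y(n) = 4y(n-1) + y(n-2), y(0) = 2, y(1) = 5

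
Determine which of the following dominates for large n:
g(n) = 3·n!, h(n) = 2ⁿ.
Comparing growth rates:
Growth-rate hierarchy: log n ≺ any polynomial ≺ any exponential cⁿ (c>1) ≺ n! ≺ nⁿ.
factorial dominates exponential base 2 asymptotically.

g(n) grows faster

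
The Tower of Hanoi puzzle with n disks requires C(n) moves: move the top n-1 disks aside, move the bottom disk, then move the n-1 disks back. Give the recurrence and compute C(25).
Moving n disks = move the top n-1 disks aside (C(n-1) moves) + move the largest disk (1 move) + move the n-1 disks back on top (C(n-1) moves), so C(n) = 2C(n-1) + 1, with C(1) = 1 (a single disk takes one move).
First terms: 1, 3, 7, 15, 31, 63, … — each is one less than a power of 2. Indeed C(n) + 1 = 2(C(n-1) + 1) with C(1) + 1 = 2, so C(n) + 1 = 2ⁿ and C(n) = 2ⁿ - 1.
Hence C(25) = 2^25 - 1 = 33554432 - 1 = 33554431.

C(n) = 2C(n-1) + 1, C(1) = 1; C(25) = 33554431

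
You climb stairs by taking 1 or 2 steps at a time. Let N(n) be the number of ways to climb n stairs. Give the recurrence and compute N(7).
Condition on the size of the last step (1 to 2): before it there were n-1, …, n-2 stairs climbed, and these cases are disjoint, so N(n) = N(n-1) + N(n-2) (Fibonacci-type sequence).
Initial conditions by direct count (compositions of i into parts ≤ 2): N(1) = 1; N(2) = 2.
Iterating the recurrence: N(3) = 3, N(4) = 5, N(5) = 8, N(6) = 13, N(7) = 21.

N(n) = N(n-1) + N(n-2), N(1) = 1, N(2) = 2; N(7) = 21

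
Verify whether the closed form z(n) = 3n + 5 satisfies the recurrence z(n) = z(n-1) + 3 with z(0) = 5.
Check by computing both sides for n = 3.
From the recurrence with z(0) = 5:
  z(0) = 5, z(1) = 8, z(2) = 11, z(3) = 14
  so the recurrence gives z(3) = 14.
From the proposed closed form z(n) = 3n + 5:
  z(3) = 14.
Both sides give 14 at n = 3, and the initial condition(s) match, so the closed form is consistent.

Yes, the closed form is correct.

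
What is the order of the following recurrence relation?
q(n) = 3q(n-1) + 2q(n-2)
The order is the largest lag k for which q(n-k) appears. Here the deepest term is q(n-2), so the order is 2.

Order 2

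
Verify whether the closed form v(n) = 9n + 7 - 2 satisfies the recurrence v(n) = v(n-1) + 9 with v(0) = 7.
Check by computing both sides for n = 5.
From the recurrence with v(0) = 7:
  v(0) = 7, v(1) = 16, v(2) = 25, v(3) = 34, v(4) = 43, v(5) = 52
  so the recurrence gives v(5) = 52.
From the proposed closed form v(n) = 9n + 7 - 2:
  v(5) = 50.
The recurrence gives 52 but the closed form gives 50, so the closed form does not satisfy the recurrence.

No, the closed form is incorrect.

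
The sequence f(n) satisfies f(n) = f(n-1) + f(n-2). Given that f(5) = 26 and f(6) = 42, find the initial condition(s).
Work backwards using f(k) = f(k+2) - f(k+1):
f(4) = f(6) - f(5) = 42 - 26 = 16
f(3) = f(5) - f(4) = 26 - 16 = 10
f(2) = f(4) - f(3) = 16 - 10 = 6
f(1) = f(3) - f(2) = 10 - 6 = 4
f(0) = f(2) - f(1) = 6 - 4 = 2

f(0) = 2, f(1) = 4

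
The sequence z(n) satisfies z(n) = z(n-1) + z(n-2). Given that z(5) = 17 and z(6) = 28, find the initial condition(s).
Work backwards using z(k) = z(k+2) - z(k+1):
z(4) = z(6) - z(5) = 28 - 17 = 11
z(3) = z(5) - z(4) = 17 - 11 = 6
z(2) = z(4) - z(3) = 11 - 6 = 5
z(1) = z(3) - z(2) = 6 - 5 = 1
z(0) = z(2) - z(1) = 5 - 1 = 4

z(0) = 4, z(1) = 1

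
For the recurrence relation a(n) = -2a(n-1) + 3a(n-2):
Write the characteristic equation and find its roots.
Substitute a(n) = rⁿ and divide through by rⁿ⁻²: r² + 2r - 3 = 0
Factor: (r + 3)(r - 1) = 0, so r = -3, 1.
General solution: a(n) = A·(-3)ⁿ + B·1ⁿ

Characteristic: r² + 2r - 3 = 0, Roots: r = -3, 1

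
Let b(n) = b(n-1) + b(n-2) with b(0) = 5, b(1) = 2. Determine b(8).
Computing the sequence terms:
5, 2, 7, 9, 16, 25, 41, 66, 107

107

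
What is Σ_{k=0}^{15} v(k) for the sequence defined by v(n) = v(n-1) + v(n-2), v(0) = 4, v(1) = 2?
Computing the sequence terms: 4, 2, 6, 8, 14, 22, 36, 58, 94, 152, 246, 398, 644, 1042, 1686, 2728
Adding these values together:

7140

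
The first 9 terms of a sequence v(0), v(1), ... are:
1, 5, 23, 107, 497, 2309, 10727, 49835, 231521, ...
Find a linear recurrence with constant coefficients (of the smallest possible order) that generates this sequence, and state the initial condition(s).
Look for the lowest-order linear relation among consecutive terms.
Observation: v(n) - 4·v(n-1) - (3)·v(n-2) = 0 holds for the shown terms, and no order-1 relation v(n) = α·v(n-1) + β fits.
Check at n=3: 4·23 + (3)·5 = 107. ✓

v(n) = 4v(n-1) + 3v(n-2), v(0) = 1, v(1) = 5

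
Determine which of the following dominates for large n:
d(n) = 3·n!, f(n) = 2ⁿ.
Comparing growth rates:
Growth-rate hierarchy: log n ≺ any polynomial ≺ any exponential cⁿ (c>1) ≺ n! ≺ nⁿ.
factorial dominates exponential base 2 asymptotically.

d(n) grows faster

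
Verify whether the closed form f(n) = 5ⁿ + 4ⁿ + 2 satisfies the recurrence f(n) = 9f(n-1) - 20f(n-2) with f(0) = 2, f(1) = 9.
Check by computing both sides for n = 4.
From the recurrence with f(0) = 2, f(1) = 9:
  f(0) = 2, f(1) = 9, f(2) = 41, f(3) = 189, f(4) = 881
  so the recurrence gives f(4) = 881.
From the proposed closed form f(n) = 5ⁿ + 4ⁿ + 2:
  f(4) = 883.
The recurrence gives 881 but the closed form gives 883, so the closed form does not satisfy the recurrence.

No, the closed form is incorrect.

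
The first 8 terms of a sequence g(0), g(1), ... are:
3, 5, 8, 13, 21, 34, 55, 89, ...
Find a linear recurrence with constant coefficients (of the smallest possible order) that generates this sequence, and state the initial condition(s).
Look for the lowest-order linear relation among consecutive terms.
Observation: g(n) - 1·g(n-1) - (1)·g(n-2) = 0 holds for the shown terms, and no order-1 relation g(n) = α·g(n-1) + β fits.
Check at n=3: 1·8 + (1)·5 = 13. ✓

g(n) = g(n-1) + g(n-2), g(0) = 3, g(1) = 5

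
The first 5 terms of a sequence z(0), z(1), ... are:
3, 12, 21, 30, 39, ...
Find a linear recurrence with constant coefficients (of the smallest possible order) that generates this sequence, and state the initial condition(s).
Look for the lowest-order linear relation among consecutive terms.
Observation: consecutive differences are constant (= 9).
Check at n=2: 1·12 + 9 = 21. ✓

z(n) = z(n-1) + 9, z(0) = 3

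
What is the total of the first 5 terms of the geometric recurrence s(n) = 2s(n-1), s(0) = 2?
Computing the sequence terms: 2, 4, 8, 16, 32
Adding these values together:

62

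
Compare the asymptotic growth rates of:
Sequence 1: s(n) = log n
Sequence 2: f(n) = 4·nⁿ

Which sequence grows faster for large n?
Comparing growth rates:
Growth-rate hierarchy: log n ≺ any polynomial ≺ any exponential cⁿ (c>1) ≺ n! ≺ nⁿ.
super-exponential nⁿ dominates logarithmic asymptotically.

f(n) grows faster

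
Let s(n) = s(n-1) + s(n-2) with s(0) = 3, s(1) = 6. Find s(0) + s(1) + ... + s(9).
Computing the sequence terms: 3, 6, 9, 15, 24, 39, 63, 102, 165, 267
Adding these values together:

693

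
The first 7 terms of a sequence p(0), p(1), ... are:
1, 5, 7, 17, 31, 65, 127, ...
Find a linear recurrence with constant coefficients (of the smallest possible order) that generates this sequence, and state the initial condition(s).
Look for the lowest-order linear relation among consecutive terms.
Observation: p(n) - 1·p(n-1) - (2)·p(n-2) = 0 holds for the shown terms, and no order-1 relation p(n) = α·p(n-1) + β fits.
Check at n=3: 1·7 + (2)·5 = 17. ✓

p(n) = p(n-1) + 2p(n-2), p(0) = 1, p(1) = 5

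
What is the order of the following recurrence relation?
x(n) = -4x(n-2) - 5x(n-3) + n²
The order is the largest lag k for which x(n-k) appears. Here the deepest term is x(n-3) (the n² term is non-homogeneous and does not affect the order), so the order is 3.

Order 3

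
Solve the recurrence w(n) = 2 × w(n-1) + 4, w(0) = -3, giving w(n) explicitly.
Recurrence: w(n) = 2 × w(n-1) + 4, initial: w(0) = -3.
Try w(n) = A·2ⁿ + C. Substituting: A·2ⁿ + C = 2(A·2ⁿ⁻¹ + C) + 4 = A·2ⁿ + 2C + 4, so C = 2C + 4, giving C = -4. Then w(0) = A - 4 = -3 gives A = 1.

w(n) = 2ⁿ - 4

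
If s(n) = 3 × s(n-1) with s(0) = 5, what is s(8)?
Computing step by step:
s(0) = 5
s(1) = 3 × 5 = 15
s(2) = 3 × 15 = 45
s(3) = 3 × 45 = 135
s(4) = 3 × 135 = 405
s(5) = 3 × 405 = 1215
s(6) = 3 × 1215 = 3645
s(7) = 3 × 3645 = 10935
s(8) = 3 × 10935 = 32805

32805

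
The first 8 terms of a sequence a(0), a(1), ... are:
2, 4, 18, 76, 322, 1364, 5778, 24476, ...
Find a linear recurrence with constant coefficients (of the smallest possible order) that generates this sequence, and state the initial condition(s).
Look for the lowest-order linear relation among consecutive terms.
Observation: a(n) - 4·a(n-1) - (1)·a(n-2) = 0 holds for the shown terms, and no order-1 relation a(n) = α·a(n-1) + β fits.
Check at n=3: 4·18 + (1)·4 = 76. ✓

a(n) = 4a(n-1) + a(n-2), a(0) = 2, a(1) = 4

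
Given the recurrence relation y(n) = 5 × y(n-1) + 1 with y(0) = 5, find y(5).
Computing step by step:
y(0) = 5
y(1) = 5 × 5 + 1 = 26
y(2) = 5 × 26 + 1 = 131
y(3) = 5 × 131 + 1 = 656
y(4) = 5 × 656 + 1 = 3281
y(5) = 5 × 3281 + 1 = 16406

16406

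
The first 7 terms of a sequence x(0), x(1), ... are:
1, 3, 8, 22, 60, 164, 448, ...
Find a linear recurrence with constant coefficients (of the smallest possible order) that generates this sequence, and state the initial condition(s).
Look for the lowest-order linear relation among consecutive terms.
Observation: x(n) - 2·x(n-1) - (2)·x(n-2) = 0 holds for the shown terms, and no order-1 relation x(n) = α·x(n-1) + β fits.
Check at n=3: 2·8 + (2)·3 = 22. ✓

x(n) = 2x(n-1) + 2x(n-2), x(0) = 1, x(1) = 3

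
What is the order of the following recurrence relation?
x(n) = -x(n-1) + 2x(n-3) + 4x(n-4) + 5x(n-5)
The order is the largest lag k for which x(n-k) appears. Here the deepest term is x(n-5), so the order is 5.

Order 5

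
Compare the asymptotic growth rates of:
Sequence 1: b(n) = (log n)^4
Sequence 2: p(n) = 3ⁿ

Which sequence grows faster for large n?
Comparing growth rates:
Growth-rate hierarchy: log n ≺ any polynomial ≺ any exponential cⁿ (c>1) ≺ n! ≺ nⁿ.
exponential base 3 dominates polylogarithmic (log n)^4 asymptotically.

p(n) grows faster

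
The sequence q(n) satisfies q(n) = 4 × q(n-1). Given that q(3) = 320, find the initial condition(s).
In general q(n) = 4ⁿ · q(0). At n = 3: q(0) = q(3) / 4^3 = 320 / 64 = 5.

q(0) = 5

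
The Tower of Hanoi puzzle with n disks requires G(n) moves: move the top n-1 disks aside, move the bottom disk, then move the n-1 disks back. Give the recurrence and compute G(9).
Moving n disks = move the top n-1 disks aside (G(n-1) moves) + move the largest disk (1 move) + move the n-1 disks back on top (G(n-1) moves), so G(n) = 2G(n-1) + 1, with G(1) = 1 (a single disk takes one move).
First terms: 1, 3, 7, 15, 31, 63, … — each is one less than a power of 2. Indeed G(n) + 1 = 2(G(n-1) + 1) with G(1) + 1 = 2, so G(n) + 1 = 2ⁿ and G(n) = 2ⁿ - 1.
Hence G(9) = 2^9 - 1 = 512 - 1 = 511.

G(n) = 2G(n-1) + 1, G(1) = 1; G(9) = 511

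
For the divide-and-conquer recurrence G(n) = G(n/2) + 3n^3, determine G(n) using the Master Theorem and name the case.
Master Theorem template: G(n) = a·G(n/b) + f(n).
Here: a=1, b=2, f(n)=3n^3
Compute log_b(a) = log_2(1) = 0.
f(n) = 3n^3 = Ω(n^(0+ε)) with ε = 3, and the regularity condition holds (a·f(n/b) = (a/b^3)·f(n) with a/b^3 = 2^-3 < 1). Case 3: G(n) = Θ(f(n)) = Θ(n^3).

Case 3: G(n) = Θ(n^3)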